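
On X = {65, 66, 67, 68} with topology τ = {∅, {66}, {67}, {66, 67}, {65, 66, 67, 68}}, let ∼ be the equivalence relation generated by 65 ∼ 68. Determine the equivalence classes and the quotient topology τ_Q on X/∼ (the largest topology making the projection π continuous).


X/∼ = {[65=68], [66], [67]}; |τ_Q| = 5.

Equivalence classes: [65=68], [66], [67].
Quotient map π: X → X/∼ sends 65 ↦ [65=68], 66 ↦ [66], 67 ↦ [67], 68 ↦ [65=68].
For each subset V ⊆ X/∼, compute π^{-1}(V) ⊆ X and check whether π^{-1}(V) ∈ τ. V is open in τ_Q iff π^{-1}(V) ∈ τ.
  V = {}: π^{-1}(V) = ∅ ∈ τ ✓.
  V = {[65=68]}: π^{-1}(V) = {65, 68} ∉ τ ✗.
  V = {[66]}: π^{-1}(V) = {66} ∈ τ ✓.
  V = {[65=68], [66]}: π^{-1}(V) = {65, 66, 68} ∉ τ ✗.
  V = {[67]}: π^{-1}(V) = {67} ∈ τ ✓.
  V = {[65=68], [67]}: π^{-1}(V) = {65, 67, 68} ∉ τ ✗.
  V = {[66], [67]}: π^{-1}(V) = {66, 67} ∈ τ ✓.
  V = {[65=68], [66], [67]}: π^{-1}(V) = {65, 66, 67, 68} ∈ τ ✓.
Open sets in the quotient: τ_Q = {{}, {[66]}, {[67]}, {[66], [67]}, {[65=68], [66], [67]}} (5 elements).


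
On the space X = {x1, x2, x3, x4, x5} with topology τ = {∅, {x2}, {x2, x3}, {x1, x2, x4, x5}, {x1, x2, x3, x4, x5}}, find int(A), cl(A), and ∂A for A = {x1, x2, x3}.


int(A) = {x2, x3}, cl(A) = {x1, x2, x3, x4, x5}, ∂A = {x1, x4, x5}.

Closed sets in (X, τ) are complements of opens:
  closed(X, τ) = {∅, {x3}, {x1, x4, x5}, {x1, x3, x4, x5}, {x1, x2, x3, x4, x5}}.
int(A) = ⋃ {U ∈ τ : U ⊆ A}. Opens contained in A: ∅, {x2}, {x2, x3}.
Taking the union of these: int(A) = {x2, x3}.
cl(A) = ⋂ {C closed : A ⊆ C}. Closed sets containing A: {x1, x2, x3, x4, x5}.
Intersecting these: cl(A) = {x1, x2, x3, x4, x5}.
∂A = cl(A) ∖ int(A) = {x1, x2, x3, x4, x5} ∖ {x2, x3} = {x1, x4, x5}.


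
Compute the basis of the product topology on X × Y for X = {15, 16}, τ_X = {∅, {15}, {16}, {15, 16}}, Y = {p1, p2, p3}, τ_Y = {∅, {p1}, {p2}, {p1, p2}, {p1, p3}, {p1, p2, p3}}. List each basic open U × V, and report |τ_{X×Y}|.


Basis B = {∅ × ∅, {15} × {p1}, {15} × {p2}, {16} × {p1}, {16} × {p2}, {15} × {p1, p2}, {15} × {p1, p3}, {15, 16} × {p1}, {15, 16} × {p2}, {16} × {p1, p2}, {16} × {p1, p3}, {15} × {p1, p2, p3}, {16} × {p1, p2, p3}, {15, 16} × {p1, p2}, {15, 16} × {p1, p3}, {15, 16} × {p1, p2, p3}}; |τ_{X×Y}| = 36.

Enumerate products U × V with U ∈ τ_X, V ∈ τ_Y (deduplicated):
  ∅ × ∅ = {} (∅)
  {15} × {p1} = {(15,p1)}
  {15} × {p2} = {(15,p2)}
  {16} × {p1} = {(16,p1)}
  {16} × {p2} = {(16,p2)}
  {15} × {p1, p2} = {(15,p1), (15,p2)}
  {15} × {p1, p3} = {(15,p1), (15,p3)}
  {15, 16} × {p1} = {(15,p1), (16,p1)}
  {15, 16} × {p2} = {(15,p2), (16,p2)}
  {16} × {p1, p2} = {(16,p1), (16,p2)}
  {16} × {p1, p3} = {(16,p1), (16,p3)}
  {15} × {p1, p2, p3} = {(15,p1), (15,p2), (15,p3)}
  {16} × {p1, p2, p3} = {(16,p1), (16,p2), (16,p3)}
  {15, 16} × {p1, p2} = {(15,p1), (15,p2), (16,p1), (16,p2)}
  {15, 16} × {p1, p3} = {(15,p1), (15,p3), (16,p1), (16,p3)}
  {15, 16} × {p1, p2, p3} = {(15,p1), (15,p2), (15,p3), (16,p1), (16,p2), (16,p3)}
These 16 distinct sets form the basis B.
Close under arbitrary unions to get τ_{X×Y}; counting gives |τ_{X×Y}| = 36.


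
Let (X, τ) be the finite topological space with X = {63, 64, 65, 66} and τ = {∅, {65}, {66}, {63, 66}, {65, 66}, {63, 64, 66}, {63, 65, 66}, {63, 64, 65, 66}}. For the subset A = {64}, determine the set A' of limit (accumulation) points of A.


A' = ∅

For each x ∈ X, list the open sets U ∈ τ with x ∈ U, then check whether U ∩ (A ∖ {x}) ≠ ∅ for every such U.
  x = 63: open {63, 66} ∋ x has {63, 66} ∩ (A ∖ {63}) = ∅, so x is NOT a limit point.
  x = 64: open {63, 64, 66} ∋ x has {63, 64, 66} ∩ (A ∖ {64}) = ∅, so x is NOT a limit point.
  x = 65: open {65} ∋ x has {65} ∩ (A ∖ {65}) = ∅, so x is NOT a limit point.
  x = 66: open {66} ∋ x has {66} ∩ (A ∖ {66}) = ∅, so x is NOT a limit point.
Collecting: A' = ∅.


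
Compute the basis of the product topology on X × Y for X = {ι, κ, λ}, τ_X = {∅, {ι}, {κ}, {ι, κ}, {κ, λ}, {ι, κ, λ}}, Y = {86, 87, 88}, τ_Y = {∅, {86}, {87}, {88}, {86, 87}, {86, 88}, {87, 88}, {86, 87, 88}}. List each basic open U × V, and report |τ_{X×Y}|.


Basis B = {∅ × ∅, {ι} × {86}, {ι} × {87}, {ι} × {88}, {κ} × {86}, {κ} × {87}, {κ} × {88}, {ι} × {86, 87}, {ι} × {86, 88}, {ι, κ} × {86}, {ι} × {87, 88}, {ι, κ} × {87}, {ι, κ} × {88}, {κ} × {86, 87}, {κ} × {86, 88}, {κ, λ} × {86}, {κ} × {87, 88}, {κ, λ} × {87}, {κ, λ} × {88}, {ι} × {86, 87, 88}, {ι, κ, λ} × {86}, {ι, κ, λ} × {87}, {ι, κ, λ} × {88}, {κ} × {86, 87, 88}, {ι, κ} × {86, 87}, {ι, κ} × {86, 88}, {ι, κ} × {87, 88}, {κ, λ} × {86, 87}, {κ, λ} × {86, 88}, {κ, λ} × {87, 88}, {ι, κ} × {86, 87, 88}, {ι, κ, λ} × {86, 87}, {ι, κ, λ} × {86, 88}, {ι, κ, λ} × {87, 88}, {κ, λ} × {86, 87, 88}, {ι, κ, λ} × {86, 87, 88}}; |τ_{X×Y}| = 216.

Enumerate products U × V with U ∈ τ_X, V ∈ τ_Y (deduplicated):
  ∅ × ∅ = {} (∅)
  {ι} × {86} = {(ι,86)}
  {ι} × {87} = {(ι,87)}
  {ι} × {88} = {(ι,88)}
  {κ} × {86} = {(κ,86)}
  {κ} × {87} = {(κ,87)}
  {κ} × {88} = {(κ,88)}
  {ι} × {86, 87} = {(ι,86), (ι,87)}
  {ι} × {86, 88} = {(ι,86), (ι,88)}
  {ι, κ} × {86} = {(ι,86), (κ,86)}
  {ι} × {87, 88} = {(ι,87), (ι,88)}
  {ι, κ} × {87} = {(ι,87), (κ,87)}
  {ι, κ} × {88} = {(ι,88), (κ,88)}
  {κ} × {86, 87} = {(κ,86), (κ,87)}
  {κ} × {86, 88} = {(κ,86), (κ,88)}
  {κ, λ} × {86} = {(κ,86), (λ,86)}
  {κ} × {87, 88} = {(κ,87), (κ,88)}
  {κ, λ} × {87} = {(κ,87), (λ,87)}
  {κ, λ} × {88} = {(κ,88), (λ,88)}
  {ι} × {86, 87, 88} = {(ι,86), (ι,87), (ι,88)}
  {ι, κ, λ} × {86} = {(ι,86), (κ,86), (λ,86)}
  {ι, κ, λ} × {87} = {(ι,87), (κ,87), (λ,87)}
  {ι, κ, λ} × {88} = {(ι,88), (κ,88), (λ,88)}
  {κ} × {86, 87, 88} = {(κ,86), (κ,87), (κ,88)}
  {ι, κ} × {86, 87} = {(ι,86), (ι,87), (κ,86), (κ,87)}
  {ι, κ} × {86, 88} = {(ι,86), (ι,88), (κ,86), (κ,88)}
  {ι, κ} × {87, 88} = {(ι,87), (ι,88), (κ,87), (κ,88)}
  {κ, λ} × {86, 87} = {(κ,86), (κ,87), (λ,86), (λ,87)}
  {κ, λ} × {86, 88} = {(κ,86), (κ,88), (λ,86), (λ,88)}
  {κ, λ} × {87, 88} = {(κ,87), (κ,88), (λ,87), (λ,88)}
  {ι, κ} × {86, 87, 88} = {(ι,86), (ι,87), (ι,88), (κ,86), (κ,87), (κ,88)}
  {ι, κ, λ} × {86, 87} = {(ι,86), (ι,87), (κ,86), (κ,87), (λ,86), (λ,87)}
  {ι, κ, λ} × {86, 88} = {(ι,86), (ι,88), (κ,86), (κ,88), (λ,86), (λ,88)}
  {ι, κ, λ} × {87, 88} = {(ι,87), (ι,88), (κ,87), (κ,88), (λ,87), (λ,88)}
  {κ, λ} × {86, 87, 88} = {(κ,86), (κ,87), (κ,88), (λ,86), (λ,87), (λ,88)}
  {ι, κ, λ} × {86, 87, 88} = {(ι,86), (ι,87), (ι,88), (κ,86), (κ,87), (κ,88), (λ,86), (λ,87), (λ,88)}
These 36 distinct sets form the basis B.
Close under arbitrary unions to get τ_{X×Y}; counting gives |τ_{X×Y}| = 216.


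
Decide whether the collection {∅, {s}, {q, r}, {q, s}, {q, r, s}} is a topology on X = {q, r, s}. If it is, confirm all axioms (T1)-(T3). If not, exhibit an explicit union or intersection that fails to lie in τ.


τ is NOT a topology on X.

Axiom (T1): ∅ ∈ τ? Yes; X ∈ τ? Yes.
Axiom (T2/T3): check pairwise unions and intersections of members of τ.
Counterexample for (T3): {q, r} ∩ {q, s} = {q} ∉ τ. Therefore τ is NOT a topology.


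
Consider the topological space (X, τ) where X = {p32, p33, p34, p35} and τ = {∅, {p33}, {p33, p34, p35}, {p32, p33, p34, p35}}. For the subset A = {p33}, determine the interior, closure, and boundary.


int(A) = {p33}, cl(A) = {p32, p33, p34, p35}, ∂A = {p32, p34, p35}.

Closed sets in (X, τ) are complements of opens:
  closed(X, τ) = {∅, {p32}, {p32, p34, p35}, {p32, p33, p34, p35}}.
int(A) = ⋃ {U ∈ τ : U ⊆ A}. Opens contained in A: ∅, {p33}.
Taking the union of these: int(A) = {p33}.
cl(A) = ⋂ {C closed : A ⊆ C}. Closed sets containing A: {p32, p33, p34, p35}.
Intersecting these: cl(A) = {p32, p33, p34, p35}.
∂A = cl(A) ∖ int(A) = {p32, p33, p34, p35} ∖ {p33} = {p32, p34, p35}.


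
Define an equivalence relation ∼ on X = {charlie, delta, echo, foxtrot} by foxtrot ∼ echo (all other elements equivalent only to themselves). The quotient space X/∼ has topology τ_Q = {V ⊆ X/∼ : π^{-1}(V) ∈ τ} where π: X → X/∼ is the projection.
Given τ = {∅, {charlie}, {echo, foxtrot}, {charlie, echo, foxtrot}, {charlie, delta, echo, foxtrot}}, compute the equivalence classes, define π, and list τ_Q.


X/∼ = {[charlie], [delta], [echo=foxtrot]}; |τ_Q| = 5.

Equivalence classes: [charlie], [delta], [echo=foxtrot].
Quotient map π: X → X/∼ sends charlie ↦ [charlie], delta ↦ [delta], echo ↦ [echo=foxtrot], foxtrot ↦ [echo=foxtrot].
For each subset V ⊆ X/∼, compute π^{-1}(V) ⊆ X and check whether π^{-1}(V) ∈ τ. V is open in τ_Q iff π^{-1}(V) ∈ τ.
  V = {}: π^{-1}(V) = ∅ ∈ τ ✓.
  V = {[charlie]}: π^{-1}(V) = {charlie} ∈ τ ✓.
  V = {[delta]}: π^{-1}(V) = {delta} ∉ τ ✗.
  V = {[charlie], [delta]}: π^{-1}(V) = {charlie, delta} ∉ τ ✗.
  V = {[echo=foxtrot]}: π^{-1}(V) = {echo, foxtrot} ∈ τ ✓.
  V = {[charlie], [echo=foxtrot]}: π^{-1}(V) = {charlie, echo, foxtrot} ∈ τ ✓.
  V = {[delta], [echo=foxtrot]}: π^{-1}(V) = {delta, echo, foxtrot} ∉ τ ✗.
  V = {[charlie], [delta], [echo=foxtrot]}: π^{-1}(V) = {charlie, delta, echo, foxtrot} ∈ τ ✓.
Open sets in the quotient: τ_Q = {{}, {[charlie]}, {[echo=foxtrot]}, {[charlie], [echo=foxtrot]}, {[charlie], [delta], [echo=foxtrot]}} (5 elements).


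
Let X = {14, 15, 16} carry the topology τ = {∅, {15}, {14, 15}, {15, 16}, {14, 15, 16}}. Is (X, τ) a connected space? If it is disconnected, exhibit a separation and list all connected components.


(X, τ) is connected.

Find clopen sets (U ∈ τ with X ∖ U ∈ τ):
  U = ∅, X ∖ U = {14, 15, 16} — both open, so U is clopen.
  U = {14, 15, 16}, X ∖ U = ∅ — both open, so U is clopen.
Only trivial clopens (∅ and X) exist, so (X, τ) is connected.
Compute connected components by grouping points that agree on all clopens:
  component: {14, 15, 16}


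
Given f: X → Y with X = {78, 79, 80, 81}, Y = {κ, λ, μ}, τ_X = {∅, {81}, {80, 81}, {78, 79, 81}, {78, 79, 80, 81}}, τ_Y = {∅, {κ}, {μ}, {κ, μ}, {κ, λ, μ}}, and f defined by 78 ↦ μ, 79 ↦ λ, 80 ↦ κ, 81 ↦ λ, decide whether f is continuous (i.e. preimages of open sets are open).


f is NOT continuous.

Compute f^{-1}(U) for each U ∈ τ_Y:
  U = ∅: f^{-1}(U) = ∅ ∈ τ_X ✓.
  U = {κ}: f^{-1}(U) = {80} ∉ τ_X ✗.
  U = {μ}: f^{-1}(U) = {78} ∉ τ_X ✗.
  U = {κ, μ}: f^{-1}(U) = {78, 80} ∉ τ_X ✗.
  U = {κ, λ, μ}: f^{-1}(U) = {78, 79, 80, 81} ∈ τ_X ✓.
Found U = {κ} with f^{-1}(U) = {80} not in τ_X. Therefore f is NOT continuous.


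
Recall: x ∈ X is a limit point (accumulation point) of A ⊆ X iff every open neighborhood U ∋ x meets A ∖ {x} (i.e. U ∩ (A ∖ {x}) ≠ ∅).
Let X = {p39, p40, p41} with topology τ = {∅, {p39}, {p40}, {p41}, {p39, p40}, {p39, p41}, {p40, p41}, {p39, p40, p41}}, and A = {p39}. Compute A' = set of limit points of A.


A' = ∅

For each x ∈ X, list the open sets U ∈ τ with x ∈ U, then check whether U ∩ (A ∖ {x}) ≠ ∅ for every such U.
  x = p39: open {p39} ∋ x has {p39} ∩ (A ∖ {p39}) = ∅, so x is NOT a limit point.
  x = p40: open {p40} ∋ x has {p40} ∩ (A ∖ {p40}) = ∅, so x is NOT a limit point.
  x = p41: open {p41} ∋ x has {p41} ∩ (A ∖ {p41}) = ∅, so x is NOT a limit point.
Collecting: A' = ∅.


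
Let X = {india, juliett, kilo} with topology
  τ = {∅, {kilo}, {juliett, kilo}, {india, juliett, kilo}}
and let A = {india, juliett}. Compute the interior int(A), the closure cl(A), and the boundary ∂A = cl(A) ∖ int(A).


int(A) = ∅, cl(A) = {india, juliett}, ∂A = {india, juliett}.

Closed sets in (X, τ) are complements of opens:
  closed(X, τ) = {∅, {india}, {india, juliett}, {india, juliett, kilo}}.
int(A) = ⋃ {U ∈ τ : U ⊆ A}. Opens contained in A: ∅.
Taking the union of these: int(A) = ∅.
cl(A) = ⋂ {C closed : A ⊆ C}. Closed sets containing A: {india, juliett}, {india, juliett, kilo}.
Intersecting these: cl(A) = {india, juliett}.
∂A = cl(A) ∖ int(A) = {india, juliett} ∖ ∅ = {india, juliett}.


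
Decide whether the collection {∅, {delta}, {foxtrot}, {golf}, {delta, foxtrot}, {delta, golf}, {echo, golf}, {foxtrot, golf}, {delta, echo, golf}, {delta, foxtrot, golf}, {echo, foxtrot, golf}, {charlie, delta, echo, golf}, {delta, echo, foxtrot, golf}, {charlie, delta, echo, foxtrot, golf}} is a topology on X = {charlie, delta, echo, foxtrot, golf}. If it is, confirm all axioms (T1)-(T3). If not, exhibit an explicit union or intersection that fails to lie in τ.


τ IS a topology on X.

Axiom (T1): ∅ ∈ τ? Yes; X ∈ τ? Yes.
Axiom (T2/T3): check pairwise unions and intersections of members of τ.
All pairwise intersections and unions checked — each lies in τ. Therefore τ satisfies (T1), (T2), (T3): it IS a topology on X.


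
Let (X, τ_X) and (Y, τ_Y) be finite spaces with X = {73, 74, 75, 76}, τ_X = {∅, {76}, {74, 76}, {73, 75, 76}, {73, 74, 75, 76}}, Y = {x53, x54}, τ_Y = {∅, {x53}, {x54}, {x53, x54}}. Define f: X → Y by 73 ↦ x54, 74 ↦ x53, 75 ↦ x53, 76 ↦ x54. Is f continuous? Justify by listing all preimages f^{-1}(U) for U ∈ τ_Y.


f is NOT continuous.

Compute f^{-1}(U) for each U ∈ τ_Y:
  U = ∅: f^{-1}(U) = ∅ ∈ τ_X ✓.
  U = {x53}: f^{-1}(U) = {74, 75} ∉ τ_X ✗.
  U = {x54}: f^{-1}(U) = {73, 76} ∉ τ_X ✗.
  U = {x53, x54}: f^{-1}(U) = {73, 74, 75, 76} ∈ τ_X ✓.
Found U = {x53} with f^{-1}(U) = {74, 75} not in τ_X. Therefore f is NOT continuous.


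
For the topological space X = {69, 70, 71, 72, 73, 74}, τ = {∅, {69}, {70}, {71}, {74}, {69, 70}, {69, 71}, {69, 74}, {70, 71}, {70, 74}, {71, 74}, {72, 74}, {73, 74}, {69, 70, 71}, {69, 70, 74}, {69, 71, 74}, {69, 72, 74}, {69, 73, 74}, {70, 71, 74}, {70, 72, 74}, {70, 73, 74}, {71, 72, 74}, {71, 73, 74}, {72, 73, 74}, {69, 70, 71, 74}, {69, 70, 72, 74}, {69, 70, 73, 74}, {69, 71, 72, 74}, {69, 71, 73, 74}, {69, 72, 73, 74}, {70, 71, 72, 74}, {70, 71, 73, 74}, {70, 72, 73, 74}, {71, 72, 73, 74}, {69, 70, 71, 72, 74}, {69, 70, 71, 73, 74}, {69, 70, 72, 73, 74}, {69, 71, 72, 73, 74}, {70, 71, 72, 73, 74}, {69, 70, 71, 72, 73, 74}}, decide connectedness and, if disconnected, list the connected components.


(X, τ) is disconnected; components = [{69}, {70}, {71}, {72, 73, 74}].

Find clopen sets (U ∈ τ with X ∖ U ∈ τ):
  U = ∅, X ∖ U = {69, 70, 71, 72, 73, 74} — both open, so U is clopen.
  U = {69}, X ∖ U = {70, 71, 72, 73, 74} — both open, so U is clopen.
  U = {70}, X ∖ U = {69, 71, 72, 73, 74} — both open, so U is clopen.
  U = {71}, X ∖ U = {69, 70, 72, 73, 74} — both open, so U is clopen.
  U = {69, 70}, X ∖ U = {71, 72, 73, 74} — both open, so U is clopen.
  U = {69, 71}, X ∖ U = {70, 72, 73, 74} — both open, so U is clopen.
  U = {70, 71}, X ∖ U = {69, 72, 73, 74} — both open, so U is clopen.
  U = {69, 70, 71}, X ∖ U = {72, 73, 74} — both open, so U is clopen.
  U = {72, 73, 74}, X ∖ U = {69, 70, 71} — both open, so U is clopen.
  U = {69, 72, 73, 74}, X ∖ U = {70, 71} — both open, so U is clopen.
  U = {70, 72, 73, 74}, X ∖ U = {69, 71} — both open, so U is clopen.
  U = {71, 72, 73, 74}, X ∖ U = {69, 70} — both open, so U is clopen.
  U = {69, 70, 72, 73, 74}, X ∖ U = {71} — both open, so U is clopen.
  U = {69, 71, 72, 73, 74}, X ∖ U = {70} — both open, so U is clopen.
  U = {70, 71, 72, 73, 74}, X ∖ U = {69} — both open, so U is clopen.
  U = {69, 70, 71, 72, 73, 74}, X ∖ U = ∅ — both open, so U is clopen.
Nontrivial clopen(s) exist: e.g. {69, 70}. So (X, τ) is disconnected.
Compute connected components by grouping points that agree on all clopens:
  component: {69}
  component: {70}
  component: {71}
  component: {72, 73, 74}


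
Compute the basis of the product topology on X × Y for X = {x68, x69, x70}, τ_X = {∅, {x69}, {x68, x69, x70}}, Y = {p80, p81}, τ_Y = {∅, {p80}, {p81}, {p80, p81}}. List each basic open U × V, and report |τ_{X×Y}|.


Basis B = {∅ × ∅, {x69} × {p80}, {x69} × {p81}, {x69} × {p80, p81}, {x68, x69, x70} × {p80}, {x68, x69, x70} × {p81}, {x68, x69, x70} × {p80, p81}}; |τ_{X×Y}| = 9.

Enumerate products U × V with U ∈ τ_X, V ∈ τ_Y (deduplicated):
  ∅ × ∅ = {} (∅)
  {x69} × {p80} = {(x69,p80)}
  {x69} × {p81} = {(x69,p81)}
  {x69} × {p80, p81} = {(x69,p80), (x69,p81)}
  {x68, x69, x70} × {p80} = {(x68,p80), (x69,p80), (x70,p80)}
  {x68, x69, x70} × {p81} = {(x68,p81), (x69,p81), (x70,p81)}
  {x68, x69, x70} × {p80, p81} = {(x68,p80), (x68,p81), (x69,p80), (x69,p81), (x70,p80), (x70,p81)}
These 7 distinct sets form the basis B.
Close under arbitrary unions to get τ_{X×Y}; counting gives |τ_{X×Y}| = 9.


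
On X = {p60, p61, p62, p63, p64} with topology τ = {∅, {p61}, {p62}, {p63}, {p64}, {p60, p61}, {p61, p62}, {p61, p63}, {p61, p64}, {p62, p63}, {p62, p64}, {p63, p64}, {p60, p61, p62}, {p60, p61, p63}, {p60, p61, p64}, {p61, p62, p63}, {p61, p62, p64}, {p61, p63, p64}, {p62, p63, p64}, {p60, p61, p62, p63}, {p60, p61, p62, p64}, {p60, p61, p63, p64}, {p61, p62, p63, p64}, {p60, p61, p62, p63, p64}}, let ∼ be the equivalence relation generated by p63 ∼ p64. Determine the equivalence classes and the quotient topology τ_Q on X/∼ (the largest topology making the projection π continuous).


X/∼ = {[p60], [p61], [p62], [p63=p64]}; |τ_Q| = 12.

Equivalence classes: [p60], [p61], [p62], [p63=p64].
Quotient map π: X → X/∼ sends p60 ↦ [p60], p61 ↦ [p61], p62 ↦ [p62], p63 ↦ [p63=p64], p64 ↦ [p63=p64].
For each subset V ⊆ X/∼, compute π^{-1}(V) ⊆ X and check whether π^{-1}(V) ∈ τ. V is open in τ_Q iff π^{-1}(V) ∈ τ.
  V = {}: π^{-1}(V) = ∅ ∈ τ ✓.
  V = {[p60]}: π^{-1}(V) = {p60} ∉ τ ✗.
  V = {[p61]}: π^{-1}(V) = {p61} ∈ τ ✓.
  V = {[p60], [p61]}: π^{-1}(V) = {p60, p61} ∈ τ ✓.
  V = {[p62]}: π^{-1}(V) = {p62} ∈ τ ✓.
  V = {[p60], [p62]}: π^{-1}(V) = {p60, p62} ∉ τ ✗.
  V = {[p61], [p62]}: π^{-1}(V) = {p61, p62} ∈ τ ✓.
  V = {[p60], [p61], [p62]}: π^{-1}(V) = {p60, p61, p62} ∈ τ ✓.
  V = {[p63=p64]}: π^{-1}(V) = {p63, p64} ∈ τ ✓.
  V = {[p60], [p63=p64]}: π^{-1}(V) = {p60, p63, p64} ∉ τ ✗.
  V = {[p61], [p63=p64]}: π^{-1}(V) = {p61, p63, p64} ∈ τ ✓.
  V = {[p60], [p61], [p63=p64]}: π^{-1}(V) = {p60, p61, p63, p64} ∈ τ ✓.
  V = {[p62], [p63=p64]}: π^{-1}(V) = {p62, p63, p64} ∈ τ ✓.
  V = {[p60], [p62], [p63=p64]}: π^{-1}(V) = {p60, p62, p63, p64} ∉ τ ✗.
  V = {[p61], [p62], [p63=p64]}: π^{-1}(V) = {p61, p62, p63, p64} ∈ τ ✓.
  V = {[p60], [p61], [p62], [p63=p64]}: π^{-1}(V) = {p60, p61, p62, p63, p64} ∈ τ ✓.
Open sets in the quotient: τ_Q = {{}, {[p61]}, {[p60], [p61]}, {[p62]}, {[p61], [p62]}, {[p60], [p61], [p62]}, {[p63=p64]}, {[p61], [p63=p64]}, {[p60], [p61], [p63=p64]}, {[p62], [p63=p64]}, {[p61], [p62], [p63=p64]}, {[p60], [p61], [p62], [p63=p64]}} (12 elements).


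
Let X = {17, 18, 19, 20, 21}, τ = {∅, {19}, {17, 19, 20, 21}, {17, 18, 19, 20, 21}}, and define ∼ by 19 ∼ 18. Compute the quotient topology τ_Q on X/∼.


X/∼ = {[17], [18=19], [20], [21]}; |τ_Q| = 2.

Equivalence classes: [17], [18=19], [20], [21].
Quotient map π: X → X/∼ sends 17 ↦ [17], 18 ↦ [18=19], 19 ↦ [18=19], 20 ↦ [20], 21 ↦ [21].
For each subset V ⊆ X/∼, compute π^{-1}(V) ⊆ X and check whether π^{-1}(V) ∈ τ. V is open in τ_Q iff π^{-1}(V) ∈ τ.
  V = {}: π^{-1}(V) = ∅ ∈ τ ✓.
  V = {[17]}: π^{-1}(V) = {17} ∉ τ ✗.
  V = {[18=19]}: π^{-1}(V) = {18, 19} ∉ τ ✗.
  V = {[17], [18=19]}: π^{-1}(V) = {17, 18, 19} ∉ τ ✗.
  V = {[20]}: π^{-1}(V) = {20} ∉ τ ✗.
  V = {[17], [20]}: π^{-1}(V) = {17, 20} ∉ τ ✗.
  V = {[18=19], [20]}: π^{-1}(V) = {18, 19, 20} ∉ τ ✗.
  V = {[17], [18=19], [20]}: π^{-1}(V) = {17, 18, 19, 20} ∉ τ ✗.
  V = {[21]}: π^{-1}(V) = {21} ∉ τ ✗.
  V = {[17], [21]}: π^{-1}(V) = {17, 21} ∉ τ ✗.
  V = {[18=19], [21]}: π^{-1}(V) = {18, 19, 21} ∉ τ ✗.
  V = {[17], [18=19], [21]}: π^{-1}(V) = {17, 18, 19, 21} ∉ τ ✗.
  V = {[20], [21]}: π^{-1}(V) = {20, 21} ∉ τ ✗.
  V = {[17], [20], [21]}: π^{-1}(V) = {17, 20, 21} ∉ τ ✗.
  V = {[18=19], [20], [21]}: π^{-1}(V) = {18, 19, 20, 21} ∉ τ ✗.
  V = {[17], [18=19], [20], [21]}: π^{-1}(V) = {17, 18, 19, 20, 21} ∈ τ ✓.
Open sets in the quotient: τ_Q = {{}, {[17], [18=19], [20], [21]}} (2 elements).


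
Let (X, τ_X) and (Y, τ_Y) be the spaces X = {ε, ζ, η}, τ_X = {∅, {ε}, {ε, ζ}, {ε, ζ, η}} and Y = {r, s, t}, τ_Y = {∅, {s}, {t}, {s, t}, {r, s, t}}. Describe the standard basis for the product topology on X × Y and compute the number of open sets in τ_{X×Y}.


Basis B = {∅ × ∅, {ε} × {s}, {ε} × {t}, {ε} × {s, t}, {ε, ζ} × {s}, {ε, ζ} × {t}, {ε} × {r, s, t}, {ε, ζ, η} × {s}, {ε, ζ, η} × {t}, {ε, ζ} × {s, t}, {ε, ζ} × {r, s, t}, {ε, ζ, η} × {s, t}, {ε, ζ, η} × {r, s, t}}; |τ_{X×Y}| = 30.

Enumerate products U × V with U ∈ τ_X, V ∈ τ_Y (deduplicated):
  ∅ × ∅ = {} (∅)
  {ε} × {s} = {(ε,s)}
  {ε} × {t} = {(ε,t)}
  {ε} × {s, t} = {(ε,s), (ε,t)}
  {ε, ζ} × {s} = {(ε,s), (ζ,s)}
  {ε, ζ} × {t} = {(ε,t), (ζ,t)}
  {ε} × {r, s, t} = {(ε,r), (ε,s), (ε,t)}
  {ε, ζ, η} × {s} = {(ε,s), (ζ,s), (η,s)}
  {ε, ζ, η} × {t} = {(ε,t), (ζ,t), (η,t)}
  {ε, ζ} × {s, t} = {(ε,s), (ε,t), (ζ,s), (ζ,t)}
  {ε, ζ} × {r, s, t} = {(ε,r), (ε,s), (ε,t), (ζ,r), (ζ,s), (ζ,t)}
  {ε, ζ, η} × {s, t} = {(ε,s), (ε,t), (ζ,s), (ζ,t), (η,s), (η,t)}
  {ε, ζ, η} × {r, s, t} = {(ε,r), (ε,s), (ε,t), (ζ,r), (ζ,s), (ζ,t), (η,r), (η,s), (η,t)}
These 13 distinct sets form the basis B.
Close under arbitrary unions to get τ_{X×Y}; counting gives |τ_{X×Y}| = 30.


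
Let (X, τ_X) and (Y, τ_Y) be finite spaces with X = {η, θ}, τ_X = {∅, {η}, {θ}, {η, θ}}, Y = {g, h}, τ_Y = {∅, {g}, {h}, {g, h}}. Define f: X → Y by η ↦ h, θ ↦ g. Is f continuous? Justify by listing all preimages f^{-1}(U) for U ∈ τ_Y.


f IS continuous.

Compute f^{-1}(U) for each U ∈ τ_Y:
  U = ∅: f^{-1}(U) = ∅ ∈ τ_X ✓.
  U = {g}: f^{-1}(U) = {θ} ∈ τ_X ✓.
  U = {h}: f^{-1}(U) = {η} ∈ τ_X ✓.
  U = {g, h}: f^{-1}(U) = {η, θ} ∈ τ_X ✓.
Every preimage lies in τ_X, so f IS continuous.


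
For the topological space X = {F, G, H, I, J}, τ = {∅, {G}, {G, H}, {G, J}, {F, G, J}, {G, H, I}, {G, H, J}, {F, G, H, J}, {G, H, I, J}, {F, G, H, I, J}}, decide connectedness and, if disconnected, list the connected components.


(X, τ) is connected.

Find clopen sets (U ∈ τ with X ∖ U ∈ τ):
  U = ∅, X ∖ U = {F, G, H, I, J} — both open, so U is clopen.
  U = {F, G, H, I, J}, X ∖ U = ∅ — both open, so U is clopen.
Only trivial clopens (∅ and X) exist, so (X, τ) is connected.
Compute connected components by grouping points that agree on all clopens:
  component: {F, G, H, I, J}


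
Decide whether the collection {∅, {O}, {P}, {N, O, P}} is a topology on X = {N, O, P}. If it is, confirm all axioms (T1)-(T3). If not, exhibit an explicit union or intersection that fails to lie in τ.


τ is NOT a topology on X.

Axiom (T1): ∅ ∈ τ? Yes; X ∈ τ? Yes.
Axiom (T2/T3): check pairwise unions and intersections of members of τ.
Counterexample for (T2): {O} ∪ {P} = {O, P} ∉ τ. Therefore τ is NOT a topology.


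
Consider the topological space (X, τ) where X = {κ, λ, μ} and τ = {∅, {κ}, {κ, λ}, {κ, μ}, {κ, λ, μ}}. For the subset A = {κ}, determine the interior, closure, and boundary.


int(A) = {κ}, cl(A) = {κ, λ, μ}, ∂A = {λ, μ}.

Closed sets in (X, τ) are complements of opens:
  closed(X, τ) = {∅, {λ}, {μ}, {λ, μ}, {κ, λ, μ}}.
int(A) = ⋃ {U ∈ τ : U ⊆ A}. Opens contained in A: ∅, {κ}.
Taking the union of these: int(A) = {κ}.
cl(A) = ⋂ {C closed : A ⊆ C}. Closed sets containing A: {κ, λ, μ}.
Intersecting these: cl(A) = {κ, λ, μ}.
∂A = cl(A) ∖ int(A) = {κ, λ, μ} ∖ {κ} = {λ, μ}.


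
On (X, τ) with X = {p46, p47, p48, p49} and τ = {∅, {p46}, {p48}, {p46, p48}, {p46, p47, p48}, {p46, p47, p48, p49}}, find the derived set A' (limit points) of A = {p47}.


A' = {p49}

For each x ∈ X, list the open sets U ∈ τ with x ∈ U, then check whether U ∩ (A ∖ {x}) ≠ ∅ for every such U.
  x = p46: open {p46} ∋ x has {p46} ∩ (A ∖ {p46}) = ∅, so x is NOT a limit point.
  x = p47: open {p46, p47, p48} ∋ x has {p46, p47, p48} ∩ (A ∖ {p47}) = ∅, so x is NOT a limit point.
  x = p48: open {p48} ∋ x has {p48} ∩ (A ∖ {p48}) = ∅, so x is NOT a limit point.
  x = p49: opens ∋ x are {p46, p47, p48, p49}; each meets A ∖ {p49}, so x IS a limit point.
Collecting: A' = {p49}.


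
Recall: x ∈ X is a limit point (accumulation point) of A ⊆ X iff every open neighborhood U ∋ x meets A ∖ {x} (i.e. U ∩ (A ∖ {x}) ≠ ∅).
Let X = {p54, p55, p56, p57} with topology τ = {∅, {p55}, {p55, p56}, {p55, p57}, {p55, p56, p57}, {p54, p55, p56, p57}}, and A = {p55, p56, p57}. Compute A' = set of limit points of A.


A' = {p54, p56, p57}

For each x ∈ X, list the open sets U ∈ τ with x ∈ U, then check whether U ∩ (A ∖ {x}) ≠ ∅ for every such U.
  x = p54: opens ∋ x are {p54, p55, p56, p57}; each meets A ∖ {p54}, so x IS a limit point.
  x = p55: open {p55} ∋ x has {p55} ∩ (A ∖ {p55}) = ∅, so x is NOT a limit point.
  x = p56: opens ∋ x are {p55, p56}, {p55, p56, p57}, {p54, p55, p56, p57}; each meets A ∖ {p56}, so x IS a limit point.
  x = p57: opens ∋ x are {p55, p57}, {p55, p56, p57}, {p54, p55, p56, p57}; each meets A ∖ {p57}, so x IS a limit point.
Collecting: A' = {p54, p56, p57}.


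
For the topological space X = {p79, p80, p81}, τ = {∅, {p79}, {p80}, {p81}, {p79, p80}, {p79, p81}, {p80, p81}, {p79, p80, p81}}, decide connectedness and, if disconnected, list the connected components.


(X, τ) is disconnected; components = [{p79}, {p80}, {p81}].

Find clopen sets (U ∈ τ with X ∖ U ∈ τ):
  U = ∅, X ∖ U = {p79, p80, p81} — both open, so U is clopen.
  U = {p79}, X ∖ U = {p80, p81} — both open, so U is clopen.
  U = {p80}, X ∖ U = {p79, p81} — both open, so U is clopen.
  U = {p81}, X ∖ U = {p79, p80} — both open, so U is clopen.
  U = {p79, p80}, X ∖ U = {p81} — both open, so U is clopen.
  U = {p79, p81}, X ∖ U = {p80} — both open, so U is clopen.
  U = {p80, p81}, X ∖ U = {p79} — both open, so U is clopen.
  U = {p79, p80, p81}, X ∖ U = ∅ — both open, so U is clopen.
Nontrivial clopen(s) exist: e.g. {p79, p81}. So (X, τ) is disconnected.
Compute connected components by grouping points that agree on all clopens:
  component: {p79}
  component: {p80}
  component: {p81}


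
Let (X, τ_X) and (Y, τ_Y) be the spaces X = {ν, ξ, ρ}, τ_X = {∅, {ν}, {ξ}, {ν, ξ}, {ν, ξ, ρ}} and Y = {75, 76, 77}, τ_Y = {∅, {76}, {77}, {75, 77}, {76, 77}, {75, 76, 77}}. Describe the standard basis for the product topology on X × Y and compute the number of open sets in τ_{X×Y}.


Basis B = {∅ × ∅, {ν} × {76}, {ν} × {77}, {ξ} × {76}, {ξ} × {77}, {ν} × {75, 77}, {ν} × {76, 77}, {ν, ξ} × {76}, {ν, ξ} × {77}, {ξ} × {75, 77}, {ξ} × {76, 77}, {ν} × {75, 76, 77}, {ν, ξ, ρ} × {76}, {ν, ξ, ρ} × {77}, {ξ} × {75, 76, 77}, {ν, ξ} × {75, 77}, {ν, ξ} × {76, 77}, {ν, ξ} × {75, 76, 77}, {ν, ξ, ρ} × {75, 77}, {ν, ξ, ρ} × {76, 77}, {ν, ξ, ρ} × {75, 76, 77}}; |τ_{X×Y}| = 70.

Enumerate products U × V with U ∈ τ_X, V ∈ τ_Y (deduplicated):
  ∅ × ∅ = {} (∅)
  {ν} × {76} = {(ν,76)}
  {ν} × {77} = {(ν,77)}
  {ξ} × {76} = {(ξ,76)}
  {ξ} × {77} = {(ξ,77)}
  {ν} × {75, 77} = {(ν,75), (ν,77)}
  {ν} × {76, 77} = {(ν,76), (ν,77)}
  {ν, ξ} × {76} = {(ν,76), (ξ,76)}
  {ν, ξ} × {77} = {(ν,77), (ξ,77)}
  {ξ} × {75, 77} = {(ξ,75), (ξ,77)}
  {ξ} × {76, 77} = {(ξ,76), (ξ,77)}
  {ν} × {75, 76, 77} = {(ν,75), (ν,76), (ν,77)}
  {ν, ξ, ρ} × {76} = {(ν,76), (ξ,76), (ρ,76)}
  {ν, ξ, ρ} × {77} = {(ν,77), (ξ,77), (ρ,77)}
  {ξ} × {75, 76, 77} = {(ξ,75), (ξ,76), (ξ,77)}
  {ν, ξ} × {75, 77} = {(ν,75), (ν,77), (ξ,75), (ξ,77)}
  {ν, ξ} × {76, 77} = {(ν,76), (ν,77), (ξ,76), (ξ,77)}
  {ν, ξ} × {75, 76, 77} = {(ν,75), (ν,76), (ν,77), (ξ,75), (ξ,76), (ξ,77)}
  {ν, ξ, ρ} × {75, 77} = {(ν,75), (ν,77), (ξ,75), (ξ,77), (ρ,75), (ρ,77)}
  {ν, ξ, ρ} × {76, 77} = {(ν,76), (ν,77), (ξ,76), (ξ,77), (ρ,76), (ρ,77)}
  {ν, ξ, ρ} × {75, 76, 77} = {(ν,75), (ν,76), (ν,77), (ξ,75), (ξ,76), (ξ,77), (ρ,75), (ρ,76), (ρ,77)}
These 21 distinct sets form the basis B.
Close under arbitrary unions to get τ_{X×Y}; counting gives |τ_{X×Y}| = 70.


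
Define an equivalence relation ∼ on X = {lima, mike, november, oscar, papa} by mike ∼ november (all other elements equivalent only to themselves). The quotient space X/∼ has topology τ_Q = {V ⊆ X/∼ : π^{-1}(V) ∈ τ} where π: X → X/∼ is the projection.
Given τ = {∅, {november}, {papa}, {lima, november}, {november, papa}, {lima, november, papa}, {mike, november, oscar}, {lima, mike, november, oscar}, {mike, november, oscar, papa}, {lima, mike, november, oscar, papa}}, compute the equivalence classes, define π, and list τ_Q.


X/∼ = {[lima], [mike=november], [oscar], [papa]}; |τ_Q| = 6.

Equivalence classes: [lima], [mike=november], [oscar], [papa].
Quotient map π: X → X/∼ sends lima ↦ [lima], mike ↦ [mike=november], november ↦ [mike=november], oscar ↦ [oscar], papa ↦ [papa].
For each subset V ⊆ X/∼, compute π^{-1}(V) ⊆ X and check whether π^{-1}(V) ∈ τ. V is open in τ_Q iff π^{-1}(V) ∈ τ.
  V = {}: π^{-1}(V) = ∅ ∈ τ ✓.
  V = {[lima]}: π^{-1}(V) = {lima} ∉ τ ✗.
  V = {[mike=november]}: π^{-1}(V) = {mike, november} ∉ τ ✗.
  V = {[lima], [mike=november]}: π^{-1}(V) = {lima, mike, november} ∉ τ ✗.
  V = {[oscar]}: π^{-1}(V) = {oscar} ∉ τ ✗.
  V = {[lima], [oscar]}: π^{-1}(V) = {lima, oscar} ∉ τ ✗.
  V = {[mike=november], [oscar]}: π^{-1}(V) = {mike, november, oscar} ∈ τ ✓.
  V = {[lima], [mike=november], [oscar]}: π^{-1}(V) = {lima, mike, november, oscar} ∈ τ ✓.
  V = {[papa]}: π^{-1}(V) = {papa} ∈ τ ✓.
  V = {[lima], [papa]}: π^{-1}(V) = {lima, papa} ∉ τ ✗.
  V = {[mike=november], [papa]}: π^{-1}(V) = {mike, november, papa} ∉ τ ✗.
  V = {[lima], [mike=november], [papa]}: π^{-1}(V) = {lima, mike, november, papa} ∉ τ ✗.
  V = {[oscar], [papa]}: π^{-1}(V) = {oscar, papa} ∉ τ ✗.
  V = {[lima], [oscar], [papa]}: π^{-1}(V) = {lima, oscar, papa} ∉ τ ✗.
  V = {[mike=november], [oscar], [papa]}: π^{-1}(V) = {mike, november, oscar, papa} ∈ τ ✓.
  V = {[lima], [mike=november], [oscar], [papa]}: π^{-1}(V) = {lima, mike, november, oscar, papa} ∈ τ ✓.
Open sets in the quotient: τ_Q = {{}, {[mike=november], [oscar]}, {[lima], [mike=november], [oscar]}, {[papa]}, {[mike=november], [oscar], [papa]}, {[lima], [mike=november], [oscar], [papa]}} (6 elements).


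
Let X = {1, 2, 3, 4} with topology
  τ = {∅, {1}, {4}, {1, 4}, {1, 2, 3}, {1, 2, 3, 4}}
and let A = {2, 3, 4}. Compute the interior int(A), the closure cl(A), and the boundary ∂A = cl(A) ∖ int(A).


int(A) = {4}, cl(A) = {2, 3, 4}, ∂A = {2, 3}.

Closed sets in (X, τ) are complements of opens:
  closed(X, τ) = {∅, {4}, {2, 3}, {1, 2, 3}, {2, 3, 4}, {1, 2, 3, 4}}.
int(A) = ⋃ {U ∈ τ : U ⊆ A}. Opens contained in A: ∅, {4}.
Taking the union of these: int(A) = {4}.
cl(A) = ⋂ {C closed : A ⊆ C}. Closed sets containing A: {2, 3, 4}, {1, 2, 3, 4}.
Intersecting these: cl(A) = {2, 3, 4}.
∂A = cl(A) ∖ int(A) = {2, 3, 4} ∖ {4} = {2, 3}.


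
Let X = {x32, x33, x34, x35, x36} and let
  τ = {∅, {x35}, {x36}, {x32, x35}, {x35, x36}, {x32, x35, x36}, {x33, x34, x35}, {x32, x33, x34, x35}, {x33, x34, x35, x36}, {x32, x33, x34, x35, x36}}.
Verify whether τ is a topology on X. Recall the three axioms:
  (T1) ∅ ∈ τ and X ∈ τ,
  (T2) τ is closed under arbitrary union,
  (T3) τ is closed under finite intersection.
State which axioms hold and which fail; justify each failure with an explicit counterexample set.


τ IS a topology on X.

Axiom (T1): ∅ ∈ τ? Yes; X ∈ τ? Yes.
Axiom (T2/T3): check pairwise unions and intersections of members of τ.
All pairwise intersections and unions checked — each lies in τ. Therefore τ satisfies (T1), (T2), (T3): it IS a topology on X.


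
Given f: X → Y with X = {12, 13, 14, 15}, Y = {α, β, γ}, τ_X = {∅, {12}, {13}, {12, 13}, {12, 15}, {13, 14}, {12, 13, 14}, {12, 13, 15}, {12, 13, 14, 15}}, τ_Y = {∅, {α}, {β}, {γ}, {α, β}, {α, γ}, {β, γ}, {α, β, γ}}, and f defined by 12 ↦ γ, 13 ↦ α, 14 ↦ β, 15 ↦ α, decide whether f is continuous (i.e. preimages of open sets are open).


f is NOT continuous.

Compute f^{-1}(U) for each U ∈ τ_Y:
  U = ∅: f^{-1}(U) = ∅ ∈ τ_X ✓.
  U = {α}: f^{-1}(U) = {13, 15} ∉ τ_X ✗.
  U = {β}: f^{-1}(U) = {14} ∉ τ_X ✗.
  U = {γ}: f^{-1}(U) = {12} ∈ τ_X ✓.
  U = {α, β}: f^{-1}(U) = {13, 14, 15} ∉ τ_X ✗.
  U = {α, γ}: f^{-1}(U) = {12, 13, 15} ∈ τ_X ✓.
  U = {β, γ}: f^{-1}(U) = {12, 14} ∉ τ_X ✗.
  U = {α, β, γ}: f^{-1}(U) = {12, 13, 14, 15} ∈ τ_X ✓.
Found U = {α} with f^{-1}(U) = {13, 15} not in τ_X. Therefore f is NOT continuous.


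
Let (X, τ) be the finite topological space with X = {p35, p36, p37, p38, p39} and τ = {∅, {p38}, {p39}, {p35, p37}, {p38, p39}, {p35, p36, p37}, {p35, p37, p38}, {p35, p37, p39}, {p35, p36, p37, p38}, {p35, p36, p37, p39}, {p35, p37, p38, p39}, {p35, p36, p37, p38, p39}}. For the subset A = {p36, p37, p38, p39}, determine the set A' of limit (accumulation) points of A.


A' = {p35, p36}

For each x ∈ X, list the open sets U ∈ τ with x ∈ U, then check whether U ∩ (A ∖ {x}) ≠ ∅ for every such U.
  x = p35: opens ∋ x are {p35, p37}, {p35, p36, p37}, {p35, p37, p38}, {p35, p37, p39}, {p35, p36, p37, p38}, {p35, p36, p37, p39}, {p35, p37, p38, p39}, {p35, p36, p37, p38, p39}; each meets A ∖ {p35}, so x IS a limit point.
  x = p36: opens ∋ x are {p35, p36, p37}, {p35, p36, p37, p38}, {p35, p36, p37, p39}, {p35, p36, p37, p38, p39}; each meets A ∖ {p36}, so x IS a limit point.
  x = p37: open {p35, p37} ∋ x has {p35, p37} ∩ (A ∖ {p37}) = ∅, so x is NOT a limit point.
  x = p38: open {p38} ∋ x has {p38} ∩ (A ∖ {p38}) = ∅, so x is NOT a limit point.
  x = p39: open {p39} ∋ x has {p39} ∩ (A ∖ {p39}) = ∅, so x is NOT a limit point.
Collecting: A' = {p35, p36}.


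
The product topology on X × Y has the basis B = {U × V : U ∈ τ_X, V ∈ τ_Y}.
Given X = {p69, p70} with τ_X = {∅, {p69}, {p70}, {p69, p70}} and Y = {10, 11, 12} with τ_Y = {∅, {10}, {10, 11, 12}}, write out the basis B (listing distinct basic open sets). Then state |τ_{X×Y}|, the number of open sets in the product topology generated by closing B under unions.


Basis B = {∅ × ∅, {p69} × {10}, {p70} × {10}, {p69, p70} × {10}, {p69} × {10, 11, 12}, {p70} × {10, 11, 12}, {p69, p70} × {10, 11, 12}}; |τ_{X×Y}| = 9.

Enumerate products U × V with U ∈ τ_X, V ∈ τ_Y (deduplicated):
  ∅ × ∅ = {} (∅)
  {p69} × {10} = {(p69,10)}
  {p70} × {10} = {(p70,10)}
  {p69, p70} × {10} = {(p69,10), (p70,10)}
  {p69} × {10, 11, 12} = {(p69,10), (p69,11), (p69,12)}
  {p70} × {10, 11, 12} = {(p70,10), (p70,11), (p70,12)}
  {p69, p70} × {10, 11, 12} = {(p69,10), (p69,11), (p69,12), (p70,10), (p70,11), (p70,12)}
These 7 distinct sets form the basis B.
Close under arbitrary unions to get τ_{X×Y}; counting gives |τ_{X×Y}| = 9.


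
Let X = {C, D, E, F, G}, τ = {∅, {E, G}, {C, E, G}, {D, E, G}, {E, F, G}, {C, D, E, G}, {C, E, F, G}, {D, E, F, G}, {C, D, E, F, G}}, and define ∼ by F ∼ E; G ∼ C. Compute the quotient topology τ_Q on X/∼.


X/∼ = {[C=G], [D], [E=F]}; |τ_Q| = 3.

Equivalence classes: [C=G], [D], [E=F].
Quotient map π: X → X/∼ sends C ↦ [C=G], D ↦ [D], E ↦ [E=F], F ↦ [E=F], G ↦ [C=G].
For each subset V ⊆ X/∼, compute π^{-1}(V) ⊆ X and check whether π^{-1}(V) ∈ τ. V is open in τ_Q iff π^{-1}(V) ∈ τ.
  V = {}: π^{-1}(V) = ∅ ∈ τ ✓.
  V = {[C=G]}: π^{-1}(V) = {C, G} ∉ τ ✗.
  V = {[D]}: π^{-1}(V) = {D} ∉ τ ✗.
  V = {[C=G], [D]}: π^{-1}(V) = {C, D, G} ∉ τ ✗.
  V = {[E=F]}: π^{-1}(V) = {E, F} ∉ τ ✗.
  V = {[C=G], [E=F]}: π^{-1}(V) = {C, E, F, G} ∈ τ ✓.
  V = {[D], [E=F]}: π^{-1}(V) = {D, E, F} ∉ τ ✗.
  V = {[C=G], [D], [E=F]}: π^{-1}(V) = {C, D, E, F, G} ∈ τ ✓.
Open sets in the quotient: τ_Q = {{}, {[C=G], [E=F]}, {[C=G], [D], [E=F]}} (3 elements).


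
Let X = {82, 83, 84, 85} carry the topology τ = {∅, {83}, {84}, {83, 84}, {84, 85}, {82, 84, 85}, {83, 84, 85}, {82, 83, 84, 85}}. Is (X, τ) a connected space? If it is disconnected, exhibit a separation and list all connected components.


(X, τ) is disconnected; components = [{83}, {82, 84, 85}].

Find clopen sets (U ∈ τ with X ∖ U ∈ τ):
  U = ∅, X ∖ U = {82, 83, 84, 85} — both open, so U is clopen.
  U = {83}, X ∖ U = {82, 84, 85} — both open, so U is clopen.
  U = {82, 84, 85}, X ∖ U = {83} — both open, so U is clopen.
  U = {82, 83, 84, 85}, X ∖ U = ∅ — both open, so U is clopen.
Nontrivial clopen(s) exist: e.g. {83}. So (X, τ) is disconnected.
Compute connected components by grouping points that agree on all clopens:
  component: {83}
  component: {82, 84, 85}


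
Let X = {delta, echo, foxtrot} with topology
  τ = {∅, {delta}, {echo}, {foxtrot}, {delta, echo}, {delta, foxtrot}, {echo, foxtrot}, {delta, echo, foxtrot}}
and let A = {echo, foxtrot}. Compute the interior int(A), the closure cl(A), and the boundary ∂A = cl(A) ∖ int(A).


int(A) = {echo, foxtrot}, cl(A) = {echo, foxtrot}, ∂A = ∅.

Closed sets in (X, τ) are complements of opens:
  closed(X, τ) = {∅, {delta}, {echo}, {foxtrot}, {delta, echo}, {delta, foxtrot}, {echo, foxtrot}, {delta, echo, foxtrot}}.
int(A) = ⋃ {U ∈ τ : U ⊆ A}. Opens contained in A: ∅, {echo}, {foxtrot}, {echo, foxtrot}.
Taking the union of these: int(A) = {echo, foxtrot}.
cl(A) = ⋂ {C closed : A ⊆ C}. Closed sets containing A: {echo, foxtrot}, {delta, echo, foxtrot}.
Intersecting these: cl(A) = {echo, foxtrot}.
∂A = cl(A) ∖ int(A) = {echo, foxtrot} ∖ {echo, foxtrot} = ∅.


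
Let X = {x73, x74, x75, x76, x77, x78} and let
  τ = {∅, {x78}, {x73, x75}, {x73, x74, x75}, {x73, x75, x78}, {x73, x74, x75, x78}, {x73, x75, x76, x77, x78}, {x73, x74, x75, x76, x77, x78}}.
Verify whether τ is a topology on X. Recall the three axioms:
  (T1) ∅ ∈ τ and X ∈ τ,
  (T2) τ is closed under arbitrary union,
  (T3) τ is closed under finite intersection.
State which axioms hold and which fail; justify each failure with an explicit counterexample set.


τ IS a topology on X.

Axiom (T1): ∅ ∈ τ? Yes; X ∈ τ? Yes.
Axiom (T2/T3): check pairwise unions and intersections of members of τ.
All pairwise intersections and unions checked — each lies in τ. Therefore τ satisfies (T1), (T2), (T3): it IS a topology on X.


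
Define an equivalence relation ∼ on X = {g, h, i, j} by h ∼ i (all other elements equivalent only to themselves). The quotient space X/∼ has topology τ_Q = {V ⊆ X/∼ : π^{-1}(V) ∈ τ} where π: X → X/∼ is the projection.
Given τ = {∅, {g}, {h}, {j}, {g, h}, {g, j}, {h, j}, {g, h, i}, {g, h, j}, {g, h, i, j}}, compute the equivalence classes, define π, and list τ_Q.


X/∼ = {[g], [h=i], [j]}; |τ_Q| = 6.

Equivalence classes: [g], [h=i], [j].
Quotient map π: X → X/∼ sends g ↦ [g], h ↦ [h=i], i ↦ [h=i], j ↦ [j].
For each subset V ⊆ X/∼, compute π^{-1}(V) ⊆ X and check whether π^{-1}(V) ∈ τ. V is open in τ_Q iff π^{-1}(V) ∈ τ.
  V = {}: π^{-1}(V) = ∅ ∈ τ ✓.
  V = {[g]}: π^{-1}(V) = {g} ∈ τ ✓.
  V = {[h=i]}: π^{-1}(V) = {h, i} ∉ τ ✗.
  V = {[g], [h=i]}: π^{-1}(V) = {g, h, i} ∈ τ ✓.
  V = {[j]}: π^{-1}(V) = {j} ∈ τ ✓.
  V = {[g], [j]}: π^{-1}(V) = {g, j} ∈ τ ✓.
  V = {[h=i], [j]}: π^{-1}(V) = {h, i, j} ∉ τ ✗.
  V = {[g], [h=i], [j]}: π^{-1}(V) = {g, h, i, j} ∈ τ ✓.
Open sets in the quotient: τ_Q = {{}, {[g]}, {[g], [h=i]}, {[j]}, {[g], [j]}, {[g], [h=i], [j]}} (6 elements).
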